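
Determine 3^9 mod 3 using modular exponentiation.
3 ≡ 0 (mod 3). 9 = 8 + 1 (binary 1001). Repeated squaring mod 3: 0^1 ≡ 0; 0^2 ≡ 0² = 0 ≡ 0; 0^4 ≡ 0² = 0 ≡ 0; 0^8 ≡ 0² = 0 ≡ 0. Multiply: 3^9 ≡ 0^8 × 0^1 ≡ 0 × 0 (mod 3): 0 × 0 = 0 ≡ 0. So 3^9 ≡ 0 (mod 3).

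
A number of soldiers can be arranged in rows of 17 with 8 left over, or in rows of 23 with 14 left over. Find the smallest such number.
M = 17 × 23 = 391. M₁ = 23, y₁ ≡ 3 (mod 17). M₂ = 17, y₂ ≡ 19 (mod 23). n = 8×23×3 + 14×17×19 ≡ 382 (mod 391). The smallest positive such number is 382.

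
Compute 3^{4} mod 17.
13

Using successive squaring:
Binary expansion of 4: 100
Powers of 3 mod 17 (each is the square of the previous):
  3^1 ≡ 3 (mod 17)
  3^2 ≡ 3² = 9 ≡ 9 (mod 17)
  3^4 ≡ 9² = 81 ≡ 13 (mod 17)
4 is a power of 2, so 3^4 is the last square: ≡ 13 (mod 17)
Result: 3^4 ≡ 13 (mod 17)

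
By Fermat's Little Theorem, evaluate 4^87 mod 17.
By Fermat: 4^{16} ≡ 1 (mod 17). 87 = 5×16 + 7. So 4^{87} ≡ 4^{7} ≡ 13 (mod 17)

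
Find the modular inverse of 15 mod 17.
15^(-1) ≡ 8 (mod 17). Verification: 15 × 8 = 120 ≡ 1 (mod 17)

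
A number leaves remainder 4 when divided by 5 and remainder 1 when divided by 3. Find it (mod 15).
M = 5 × 3 = 15. M₁ = 3, y₁ ≡ 2 (mod 5). M₂ = 5, y₂ ≡ 2 (mod 3). t = 4×3×2 + 1×5×2 ≡ 4 (mod 15)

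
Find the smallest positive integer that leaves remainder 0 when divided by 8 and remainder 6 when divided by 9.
M = 8 × 9 = 72. M₁ = 9, y₁ ≡ 1 (mod 8). M₂ = 8, y₂ ≡ 8 (mod 9). x = 0×9×1 + 6×8×8 ≡ 24 (mod 72). The smallest positive such number is 24.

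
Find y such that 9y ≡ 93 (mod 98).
43

Since gcd(9, 98) = 1 divides 93, a solution exists.
Multiply both sides by the inverse of 9 mod 98:
  9^(-1) mod 98 = 11
  x ≡ 11 × 93 ≡ 1023 ≡ 43 (mod 98)
Verification: 9 × 43 = 387 = 3 × 98 + 93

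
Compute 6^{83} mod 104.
24

Using successive squaring:
Binary expansion of 83: 1010011
Powers of 6 mod 104 (each is the square of the previous):
  6^1 ≡ 6 (mod 104)
  6^2 ≡ 6² = 36 ≡ 36 (mod 104)
  6^4 ≡ 36² = 1296 ≡ 48 (mod 104)
  6^8 ≡ 48² = 2304 ≡ 16 (mod 104)
  6^16 ≡ 16² = 256 ≡ 48 (mod 104)
  6^32 ≡ 48² = 2304 ≡ 16 (mod 104)
  6^64 ≡ 16² = 256 ≡ 48 (mod 104)
83 = 64 + 16 + 2 + 1, so 6^83 = 6^64 × 6^16 × 6^2 × 6^1 ≡ 48 × 48 × 36 × 6 (mod 104)
Multiplying step by step:
  48 × 48 = 2304 ≡ 16 (mod 104)
  16 × 36 = 576 ≡ 56 (mod 104)
  56 × 6 = 336 ≡ 24 (mod 104)
Result: 6^83 ≡ 24 (mod 104)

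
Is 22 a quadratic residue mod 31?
By Euler's criterion: 22^{15} ≡ 30 (mod 31). Since this equals -1 (≡ 30), 22 is not a QR.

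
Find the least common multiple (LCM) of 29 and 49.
1421

First find GCD(29, 49) using the Euclidean algorithm:
29 = 0 × 49 + 29
49 = 1 × 29 + 20
29 = 1 × 20 + 9
20 = 2 × 9 + 2
9 = 4 × 2 + 1
2 = 2 × 1 + 0
GCD(29, 49) = 1

LCM formula: LCM(a, b) = (a × b) / GCD(a, b)
LCM(29, 49) = (29 × 49) / 1
LCM(29, 49) = 1421 / 1
LCM(29, 49) = 1421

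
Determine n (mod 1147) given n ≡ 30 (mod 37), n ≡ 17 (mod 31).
141

Using the Chinese Remainder Theorem:
M = product of moduli = 1147
For equation 1: M_1 = 31, 31 ≡ 31 (mod 37), inverse of 31 mod 37 is 6 (check: 31 × 6 = 186 ≡ 1 (mod 37))
For equation 2: M_2 = 37, 37 ≡ 6 (mod 31), inverse of 37 mod 31 is 26 (check: 6 × 26 = 156 ≡ 1 (mod 31))
Combine: n ≡ Σ r_i×M_i×(M_i⁻¹ mod m_i) = 30×31×6 + 17×37×26 = 5580 + 16354 = 21934
21934 mod 1147 = 141
n ≡ 141 (mod 1147)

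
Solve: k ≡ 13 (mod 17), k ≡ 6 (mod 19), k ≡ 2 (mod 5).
M = 17 × 19 × 5 = 1615. M₁ = 95, y₁ ≡ 12 (mod 17). M₂ = 85, y₂ ≡ 17 (mod 19). M₃ = 323, y₃ ≡ 2 (mod 5). k = 13×95×12 + 6×85×17 + 2×323×2 ≡ 557 (mod 1615)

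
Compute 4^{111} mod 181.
156

Using successive squaring:
Binary expansion of 111: 1101111
Powers of 4 mod 181 (each is the square of the previous):
  4^1 ≡ 4 (mod 181)
  4^2 ≡ 4² = 16 ≡ 16 (mod 181)
  4^4 ≡ 16² = 256 ≡ 75 (mod 181)
  4^8 ≡ 75² = 5625 ≡ 14 (mod 181)
  4^16 ≡ 14² = 196 ≡ 15 (mod 181)
  4^32 ≡ 15² = 225 ≡ 44 (mod 181)
  4^64 ≡ 44² = 1936 ≡ 126 (mod 181)
111 = 64 + 32 + 8 + 4 + 2 + 1, so 4^111 = 4^64 × 4^32 × 4^8 × 4^4 × 4^2 × 4^1 ≡ 126 × 44 × 14 × 75 × 16 × 4 (mod 181)
Multiplying step by step:
  126 × 44 = 5544 ≡ 114 (mod 181)
  114 × 14 = 1596 ≡ 148 (mod 181)
  148 × 75 = 11100 ≡ 59 (mod 181)
  59 × 16 = 944 ≡ 39 (mod 181)
  39 × 4 = 156 ≡ 156 (mod 181)
Result: 4^111 ≡ 156 (mod 181)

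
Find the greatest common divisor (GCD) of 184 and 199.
1

Using the Euclidean algorithm:
184 = 0 × 199 + 184
199 = 1 × 184 + 15
184 = 12 × 15 + 4
15 = 3 × 4 + 3
4 = 1 × 3 + 1
3 = 3 × 1 + 0

GCD(184, 199) = 1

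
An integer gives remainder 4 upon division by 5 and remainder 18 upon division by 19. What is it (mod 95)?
M = 5 × 19 = 95. M₁ = 19, y₁ ≡ 4 (mod 5). M₂ = 5, y₂ ≡ 4 (mod 19). n = 4×19×4 + 18×5×4 ≡ 94 (mod 95). The smallest positive such number is 94.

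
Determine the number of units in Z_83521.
78608

Prime factorization: 83521 = 17^4
Using the formula φ(n) = n × Π(1 - 1/p) for each prime factor p:
φ(83521) = 83521 × (1 - 1/17)
φ(83521) = 78608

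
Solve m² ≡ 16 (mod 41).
The square roots of 16 mod 41 are 37 and 4. Verify: 37² = 1369 ≡ 16 (mod 41)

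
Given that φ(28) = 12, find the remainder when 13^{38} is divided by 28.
By Euler: 13^{12} ≡ 1 (mod 28) since gcd(13, 28) = 1. 38 = 3×12 + 2. So 13^{38} ≡ 13^{2} ≡ 1 (mod 28)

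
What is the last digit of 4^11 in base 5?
Using Fermat: 4^{4} ≡ 1 (mod 5). 11 ≡ 3 (mod 4). So 4^{11} ≡ 4^{3} ≡ 4 (mod 5)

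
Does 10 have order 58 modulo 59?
p - 1 = 58 has prime divisors 2, 29. Check 10^(58/q) mod 59 for each: 10^(58/2) = 10^29 ≡ 58, 10^(58/29) = 10^2 ≡ 41 (mod 59). None of these is 1, so 10 has order 58 = φ(59), so it is a primitive root mod 59.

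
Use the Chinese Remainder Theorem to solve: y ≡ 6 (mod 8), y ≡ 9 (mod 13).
M = 8 × 13 = 104. M₁ = 13, y₁ ≡ 5 (mod 8). M₂ = 8, y₂ ≡ 5 (mod 13). y = 6×13×5 + 9×8×5 ≡ 22 (mod 104)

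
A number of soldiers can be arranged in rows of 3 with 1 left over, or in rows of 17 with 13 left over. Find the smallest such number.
M = 3 × 17 = 51. M₁ = 17, y₁ ≡ 2 (mod 3). M₂ = 3, y₂ ≡ 6 (mod 17). z = 1×17×2 + 13×3×6 ≡ 13 (mod 51). The smallest positive such number is 13.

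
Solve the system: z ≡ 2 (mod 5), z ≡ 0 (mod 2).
M = 5 × 2 = 10. M₁ = 2, y₁ ≡ 3 (mod 5). M₂ = 5, y₂ ≡ 1 (mod 2). z = 2×2×3 + 0×5×1 ≡ 2 (mod 10)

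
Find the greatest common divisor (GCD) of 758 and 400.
2

Using the Euclidean algorithm:
758 = 1 × 400 + 358
400 = 1 × 358 + 42
358 = 8 × 42 + 22
42 = 1 × 22 + 20
22 = 1 × 20 + 2
20 = 10 × 2 + 0

GCD(758, 400) = 2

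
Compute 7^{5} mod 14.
7

Using successive squaring:
Binary expansion of 5: 101
Powers of 7 mod 14 (each is the square of the previous):
  7^1 ≡ 7 (mod 14)
  7^2 ≡ 7² = 49 ≡ 7 (mod 14)
  7^4 ≡ 7² = 49 ≡ 7 (mod 14)
5 = 4 + 1, so 7^5 = 7^4 × 7^1 ≡ 7 × 7 (mod 14)
Multiplying step by step:
  7 × 7 = 49 ≡ 7 (mod 14)
Result: 7^5 ≡ 7 (mod 14)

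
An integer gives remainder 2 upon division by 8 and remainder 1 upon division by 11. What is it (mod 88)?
M = 8 × 11 = 88. M₁ = 11, y₁ ≡ 3 (mod 8). M₂ = 8, y₂ ≡ 7 (mod 11). z = 2×11×3 + 1×8×7 ≡ 34 (mod 88). The smallest positive such number is 34.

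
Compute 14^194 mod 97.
Using Fermat: 14^{96} ≡ 1 (mod 97). 194 ≡ 2 (mod 96). So 14^{194} ≡ 14^{2} ≡ 2 (mod 97)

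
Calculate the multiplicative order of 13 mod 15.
Powers of 13 mod 15: 13^1≡13, 13^2≡4, 13^3≡7, 13^4≡1. Order = 4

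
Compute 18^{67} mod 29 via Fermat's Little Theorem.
19

By Fermat's Little Theorem, a^(p-1) ≡ 1 (mod p) for prime p and gcd(a, p) = 1
Here p = 29, so 18^28 ≡ 1 (mod 29)
We can reduce the exponent: 67 mod 28 = 11
So 18^67 ≡ 18^11 (mod 29)
Computing: 18^11 mod 29 = 19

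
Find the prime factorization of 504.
2^3 × 3^2 × 7

Divide by primes starting from smallest:
504 ÷ 2 = 252
252 ÷ 2 = 126
126 ÷ 2 = 63
63 ÷ 3 = 21
21 ÷ 3 = 7
7 ÷ 7 = 1

504 = 2^3 × 3^2 × 7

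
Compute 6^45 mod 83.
Using repeated squaring. 45 = 32 + 8 + 4 + 1 (binary 101101). Repeated squaring mod 83: 6^1 ≡ 6; 6^2 ≡ 6² = 36 ≡ 36; 6^4 ≡ 36² = 1296 ≡ 51; 6^8 ≡ 51² = 2601 ≡ 28; 6^16 ≡ 28² = 784 ≡ 37; 6^32 ≡ 37² = 1369 ≡ 41. Multiply: 6^45 = 6^32 × 6^8 × 6^4 × 6^1 ≡ 41 × 28 × 51 × 6 (mod 83): 41 × 28 = 1148 ≡ 69; 69 × 51 = 3519 ≡ 33; 33 × 6 = 198 ≡ 32. So 6^45 ≡ 32 (mod 83).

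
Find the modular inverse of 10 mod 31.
10^(-1) ≡ 28 (mod 31). Verification: 10 × 28 = 280 ≡ 1 (mod 31)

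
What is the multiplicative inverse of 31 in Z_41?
4

Using Extended Euclidean Algorithm:
gcd(31, 41) = 1
Bezout coefficients: 31 × 4 + 41 × -3 = 1
So 31 × 4 ≡ 1 (mod 41)
The inverse is 4 mod 41 = 4
Verification: 31 × 4 = 124 = 3 × 41 + 1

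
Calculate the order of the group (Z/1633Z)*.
1540

Prime factorization: 1633 = 23 × 71
Using the formula φ(n) = n × Π(1 - 1/p) for each prime factor p:
φ(1633) = 1633 × (1 - 1/23) × (1 - 1/71)
φ(1633) = 1540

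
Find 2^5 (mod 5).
5 = 4 + 1 (binary 101). Repeated squaring mod 5: 2^1 ≡ 2; 2^2 ≡ 2² = 4 ≡ 4; 2^4 ≡ 4² = 16 ≡ 1. Multiply: 2^5 = 2^4 × 2^1 ≡ 1 × 2 (mod 5): 1 × 2 = 2 ≡ 2. So 2^5 ≡ 2 (mod 5).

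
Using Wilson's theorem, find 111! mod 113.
(112)! = (111)! × (112) ≡ -1 (mod 113). So (111)! ≡ -1 × (112)^(-1) ≡ (-1)×(-1) = 1 (mod 113)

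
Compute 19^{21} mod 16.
3

Using successive squaring:
Binary expansion of 21: 10101
Powers of 19 mod 16 (each is the square of the previous):
  19^1 ≡ 3 (mod 16)
  19^2 ≡ 3² = 9 ≡ 9 (mod 16)
  19^4 ≡ 9² = 81 ≡ 1 (mod 16)
  19^8 ≡ 1² = 1 ≡ 1 (mod 16)
  19^16 ≡ 1² = 1 ≡ 1 (mod 16)
21 = 16 + 4 + 1, so 19^21 = 19^16 × 19^4 × 19^1 ≡ 1 × 1 × 3 (mod 16)
Multiplying step by step:
  1 × 1 = 1 ≡ 1 (mod 16)
  1 × 3 = 3 ≡ 3 (mod 16)
Result: 19^21 ≡ 3 (mod 16)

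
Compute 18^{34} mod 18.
0

Using successive squaring:
Binary expansion of 34: 100010
Powers of 18 mod 18 (each is the square of the previous):
  18^1 ≡ 0 (mod 18)
  18^2 ≡ 0² = 0 ≡ 0 (mod 18)
  18^4 ≡ 0² = 0 ≡ 0 (mod 18)
  18^8 ≡ 0² = 0 ≡ 0 (mod 18)
  18^16 ≡ 0² = 0 ≡ 0 (mod 18)
  18^32 ≡ 0² = 0 ≡ 0 (mod 18)
34 = 32 + 2, so 18^34 = 18^32 × 18^2 ≡ 0 × 0 (mod 18)
Multiplying step by step:
  0 × 0 = 0 ≡ 0 (mod 18)
Result: 18^34 ≡ 0 (mod 18)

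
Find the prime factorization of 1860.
2^2 × 3 × 5 × 31

Divide by primes starting from smallest:
1860 ÷ 2 = 930
930 ÷ 2 = 465
465 ÷ 3 = 155
155 ÷ 5 = 31
31 ÷ 31 = 1

1860 = 2^2 × 3 × 5 × 31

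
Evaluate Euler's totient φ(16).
8

Prime factorization: 16 = 2^4
Using the formula φ(n) = n × Π(1 - 1/p) for each prime factor p:
φ(16) = 16 × (1 - 1/2)
φ(16) = 8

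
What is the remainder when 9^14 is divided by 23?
Using repeated squaring. 14 = 8 + 4 + 2 (binary 1110). Repeated squaring mod 23: 9^1 ≡ 9; 9^2 ≡ 9² = 81 ≡ 12; 9^4 ≡ 12² = 144 ≡ 6; 9^8 ≡ 6² = 36 ≡ 13. Multiply: 9^14 = 9^8 × 9^4 × 9^2 ≡ 13 × 6 × 12 (mod 23): 13 × 6 = 78 ≡ 9; 9 × 12 = 108 ≡ 16. So 9^14 ≡ 16 (mod 23).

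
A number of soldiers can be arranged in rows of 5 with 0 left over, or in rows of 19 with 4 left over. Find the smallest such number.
M = 5 × 19 = 95. M₁ = 19, y₁ ≡ 4 (mod 5). M₂ = 5, y₂ ≡ 4 (mod 19). k = 0×19×4 + 4×5×4 ≡ 80 (mod 95). The smallest positive such number is 80.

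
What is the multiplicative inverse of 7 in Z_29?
7^(-1) ≡ 25 (mod 29). Verification: 7 × 25 = 175 ≡ 1 (mod 29)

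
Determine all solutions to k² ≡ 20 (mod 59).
The square roots of 20 mod 59 are 16 and 43. Verify: 16² = 256 ≡ 20 (mod 59)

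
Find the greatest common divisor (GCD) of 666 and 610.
2

Using the Euclidean algorithm:
666 = 1 × 610 + 56
610 = 10 × 56 + 50
56 = 1 × 50 + 6
50 = 8 × 6 + 2
6 = 3 × 2 + 0

GCD(666, 610) = 2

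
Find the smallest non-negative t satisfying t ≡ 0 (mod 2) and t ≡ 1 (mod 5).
M = 2 × 5 = 10. M₁ = 5, y₁ ≡ 1 (mod 2). M₂ = 2, y₂ ≡ 3 (mod 5). t = 0×5×1 + 1×2×3 ≡ 6 (mod 10)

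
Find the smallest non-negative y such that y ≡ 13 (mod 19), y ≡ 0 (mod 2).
32

Using the Chinese Remainder Theorem:
M = product of moduli = 38
For equation 1: M_1 = 2, 2 ≡ 2 (mod 19), inverse of 2 mod 19 is 10 (check: 2 × 10 = 20 ≡ 1 (mod 19))
For equation 2: M_2 = 19, 19 ≡ 1 (mod 2), inverse of 19 mod 2 is 1 (check: 1 × 1 = 1 ≡ 1 (mod 2))
Combine: y ≡ Σ r_i×M_i×(M_i⁻¹ mod m_i) = 13×2×10 + 0×19×1 = 260 + 0 = 260
260 mod 38 = 32
y ≡ 32 (mod 38)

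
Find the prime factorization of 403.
13 × 31

Divide by primes starting from smallest:
403 ÷ 13 = 31
31 ÷ 31 = 1

403 = 13 × 31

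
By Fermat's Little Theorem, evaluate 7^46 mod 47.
By Fermat's Little Theorem, 7^{46} ≡ 1 (mod 47) since 47 is prime and gcd(7, 47) = 1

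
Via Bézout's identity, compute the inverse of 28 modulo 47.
Extended GCD: 28(-5) + 47(3) = 1. So 28^(-1) ≡ 42 ≡ 42 (mod 47). Verify: 28 × 42 = 1176 ≡ 1 (mod 47)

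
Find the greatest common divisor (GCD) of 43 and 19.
1

Using the Euclidean algorithm:
43 = 2 × 19 + 5
19 = 3 × 5 + 4
5 = 1 × 4 + 1
4 = 4 × 1 + 0

GCD(43, 19) = 1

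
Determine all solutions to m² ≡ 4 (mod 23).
The square roots of 4 mod 23 are 2 and 21. Verify: 2² = 4 ≡ 4 (mod 23)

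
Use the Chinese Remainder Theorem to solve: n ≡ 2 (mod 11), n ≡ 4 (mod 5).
24

Using the Chinese Remainder Theorem:
M = product of moduli = 55
For equation 1: M_1 = 5, 5 ≡ 5 (mod 11), inverse of 5 mod 11 is 9 (check: 5 × 9 = 45 ≡ 1 (mod 11))
For equation 2: M_2 = 11, 11 ≡ 1 (mod 5), inverse of 11 mod 5 is 1 (check: 1 × 1 = 1 ≡ 1 (mod 5))
Combine: n ≡ Σ r_i×M_i×(M_i⁻¹ mod m_i) = 2×5×9 + 4×11×1 = 90 + 44 = 134
134 mod 55 = 24
n ≡ 24 (mod 55)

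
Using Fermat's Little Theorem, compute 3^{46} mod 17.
2

By Fermat's Little Theorem, a^(p-1) ≡ 1 (mod p) for prime p and gcd(a, p) = 1
Here p = 17, so 3^16 ≡ 1 (mod 17)
We can reduce the exponent: 46 mod 16 = 14
So 3^46 ≡ 3^14 (mod 17)
Computing: 3^14 mod 17 = 2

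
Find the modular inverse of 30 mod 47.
30^(-1) ≡ 11 (mod 47). Verification: 30 × 11 = 330 ≡ 1 (mod 47)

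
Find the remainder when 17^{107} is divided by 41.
By Fermat: 17^{40} ≡ 1 (mod 41). 107 = 2×40 + 27. So 17^{107} ≡ 17^{27} ≡ 28 (mod 41)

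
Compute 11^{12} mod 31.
16

Using successive squaring:
Binary expansion of 12: 1100
Powers of 11 mod 31 (each is the square of the previous):
  11^1 ≡ 11 (mod 31)
  11^2 ≡ 11² = 121 ≡ 28 (mod 31)
  11^4 ≡ 28² = 784 ≡ 9 (mod 31)
  11^8 ≡ 9² = 81 ≡ 19 (mod 31)
12 = 8 + 4, so 11^12 = 11^8 × 11^4 ≡ 19 × 9 (mod 31)
Multiplying step by step:
  19 × 9 = 171 ≡ 16 (mod 31)
Result: 11^12 ≡ 16 (mod 31)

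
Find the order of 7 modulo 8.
Powers of 7 mod 8: 7^1≡7, 7^2≡1. Order = 2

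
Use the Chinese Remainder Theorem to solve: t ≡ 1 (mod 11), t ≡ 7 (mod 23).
M = 11 × 23 = 253. M₁ = 23, y₁ ≡ 1 (mod 11). M₂ = 11, y₂ ≡ 21 (mod 23). t = 1×23×1 + 7×11×21 ≡ 122 (mod 253)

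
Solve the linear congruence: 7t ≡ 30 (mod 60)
30

Since gcd(7, 60) = 1 divides 30, a solution exists.
Multiply both sides by the inverse of 7 mod 60:
  7^(-1) mod 60 = 43
  x ≡ 43 × 30 ≡ 1290 ≡ 30 (mod 60)
Verification: 7 × 30 = 210 = 3 × 60 + 30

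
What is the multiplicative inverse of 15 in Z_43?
23

Using Extended Euclidean Algorithm:
gcd(15, 43) = 1
Bezout coefficients: 15 × -20 + 43 × 7 = 1
So 15 × -20 ≡ 1 (mod 43)
The inverse is -20 mod 43 = 23
Verification: 15 × 23 = 345 = 8 × 43 + 1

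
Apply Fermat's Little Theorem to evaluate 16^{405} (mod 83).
9

By Fermat's Little Theorem, a^(p-1) ≡ 1 (mod p) for prime p and gcd(a, p) = 1
Here p = 83, so 16^82 ≡ 1 (mod 83)
We can reduce the exponent: 405 mod 82 = 77
So 16^405 ≡ 16^77 (mod 83)
Computing: 16^77 mod 83 = 9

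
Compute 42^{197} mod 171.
81

Using successive squaring:
Binary expansion of 197: 11000101
Powers of 42 mod 171 (each is the square of the previous):
  42^1 ≡ 42 (mod 171)
  42^2 ≡ 42² = 1764 ≡ 54 (mod 171)
  42^4 ≡ 54² = 2916 ≡ 9 (mod 171)
  42^8 ≡ 9² = 81 ≡ 81 (mod 171)
  42^16 ≡ 81² = 6561 ≡ 63 (mod 171)
  42^32 ≡ 63² = 3969 ≡ 36 (mod 171)
  42^64 ≡ 36² = 1296 ≡ 99 (mod 171)
  42^128 ≡ 99² = 9801 ≡ 54 (mod 171)
197 = 128 + 64 + 4 + 1, so 42^197 = 42^128 × 42^64 × 42^4 × 42^1 ≡ 54 × 99 × 9 × 42 (mod 171)
Multiplying step by step:
  54 × 99 = 5346 ≡ 45 (mod 171)
  45 × 9 = 405 ≡ 63 (mod 171)
  63 × 42 = 2646 ≡ 81 (mod 171)
Result: 42^197 ≡ 81 (mod 171)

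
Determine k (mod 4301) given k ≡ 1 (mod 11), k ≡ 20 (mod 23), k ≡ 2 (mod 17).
342

Using the Chinese Remainder Theorem:
M = product of moduli = 4301
For equation 1: M_1 = 391, 391 ≡ 6 (mod 11), inverse of 391 mod 11 is 2 (check: 6 × 2 = 12 ≡ 1 (mod 11))
For equation 2: M_2 = 187, 187 ≡ 3 (mod 23), inverse of 187 mod 23 is 8 (check: 3 × 8 = 24 ≡ 1 (mod 23))
For equation 3: M_3 = 253, 253 ≡ 15 (mod 17), inverse of 253 mod 17 is 8 (check: 15 × 8 = 120 ≡ 1 (mod 17))
Combine: k ≡ Σ r_i×M_i×(M_i⁻¹ mod m_i) = 1×391×2 + 20×187×8 + 2×253×8 = 782 + 29920 + 4048 = 34750
34750 mod 4301 = 342
k ≡ 342 (mod 4301)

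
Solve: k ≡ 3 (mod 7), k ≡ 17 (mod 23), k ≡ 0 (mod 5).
M = 7 × 23 × 5 = 805. M₁ = 115, y₁ ≡ 5 (mod 7). M₂ = 35, y₂ ≡ 2 (mod 23). M₃ = 161, y₃ ≡ 1 (mod 5). k = 3×115×5 + 17×35×2 + 0×161×1 ≡ 500 (mod 805)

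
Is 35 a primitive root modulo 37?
p - 1 = 36 has prime divisors 2, 3. Check 35^(36/q) mod 37 for each: 35^(36/2) = 35^18 ≡ 36, 35^(36/3) = 35^12 ≡ 26 (mod 37). None of these is 1, so 35 has order 36 = φ(37), so it is a primitive root mod 37.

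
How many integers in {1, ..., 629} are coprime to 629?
576

Prime factorization: 629 = 17 × 37
Using the formula φ(n) = n × Π(1 - 1/p) for each prime factor p:
φ(629) = 629 × (1 - 1/17) × (1 - 1/37)
φ(629) = 576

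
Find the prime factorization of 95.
5 × 19

Divide by primes starting from smallest:
95 ÷ 5 = 19
19 ÷ 19 = 1

95 = 5 × 19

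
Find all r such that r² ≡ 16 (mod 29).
The square roots of 16 mod 29 are 25 and 4. Verify: 25² = 625 ≡ 16 (mod 29)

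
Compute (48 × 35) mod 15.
0

(48 × 35) = 1680
1680 mod 15 = 0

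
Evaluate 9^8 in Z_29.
8 = 8 (binary 1000). Repeated squaring mod 29: 9^1 ≡ 9; 9^2 ≡ 9² = 81 ≡ 23; 9^4 ≡ 23² = 529 ≡ 7; 9^8 ≡ 7² = 49 ≡ 20. So 9^8 ≡ 20 (mod 29).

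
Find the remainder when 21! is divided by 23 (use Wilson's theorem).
(22)! = (21)! × (22) ≡ -1 (mod 23). So (21)! ≡ -1 × (22)^(-1) ≡ (-1)×(-1) = 1 (mod 23)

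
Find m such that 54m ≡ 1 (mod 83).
54^(-1) ≡ 20 (mod 83). Verification: 54 × 20 = 1080 ≡ 1 (mod 83)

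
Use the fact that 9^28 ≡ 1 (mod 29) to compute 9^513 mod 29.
By Fermat: 9^{28} ≡ 1 (mod 29). 513 ≡ 9 (mod 28). So 9^{513} ≡ 9^{9} ≡ 6 (mod 29)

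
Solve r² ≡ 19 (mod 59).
The square roots of 19 mod 59 are 45 and 14. Verify: 45² = 2025 ≡ 19 (mod 59)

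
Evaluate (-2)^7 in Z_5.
(-2) ≡ 3 (mod 5). 7 = 4 + 2 + 1 (binary 111). Repeated squaring mod 5: 3^1 ≡ 3; 3^2 ≡ 3² = 9 ≡ 4; 3^4 ≡ 4² = 16 ≡ 1. Multiply: (-2)^7 ≡ 3^4 × 3^2 × 3^1 ≡ 1 × 4 × 3 (mod 5): 1 × 4 = 4 ≡ 4; 4 × 3 = 12 ≡ 2. So (-2)^7 ≡ 2 (mod 5).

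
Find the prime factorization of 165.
3 × 5 × 11

Divide by primes starting from smallest:
165 ÷ 3 = 55
55 ÷ 5 = 11
11 ÷ 11 = 1

165 = 3 × 5 × 11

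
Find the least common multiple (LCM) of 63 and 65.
4095

First find GCD(63, 65) using the Euclidean algorithm:
63 = 0 × 65 + 63
65 = 1 × 63 + 2
63 = 31 × 2 + 1
2 = 2 × 1 + 0
GCD(63, 65) = 1

LCM formula: LCM(a, b) = (a × b) / GCD(a, b)
LCM(63, 65) = (63 × 65) / 1
LCM(63, 65) = 4095 / 1
LCM(63, 65) = 4095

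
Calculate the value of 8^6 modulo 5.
8 ≡ 3 (mod 5). 6 = 4 + 2 (binary 110). Repeated squaring mod 5: 3^1 ≡ 3; 3^2 ≡ 3² = 9 ≡ 4; 3^4 ≡ 4² = 16 ≡ 1. Multiply: 8^6 ≡ 3^4 × 3^2 ≡ 1 × 4 (mod 5): 1 × 4 = 4 ≡ 4. So 8^6 ≡ 4 (mod 5).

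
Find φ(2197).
2028

Prime factorization: 2197 = 13^3
Using the formula φ(n) = n × Π(1 - 1/p) for each prime factor p:
φ(2197) = 2197 × (1 - 1/13)
φ(2197) = 2028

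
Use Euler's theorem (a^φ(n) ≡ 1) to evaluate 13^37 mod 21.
By Euler: 13^{12} ≡ 1 (mod 21) since gcd(13, 21) = 1. 37 = 3×12 + 1. So 13^{37} ≡ 13^{1} ≡ 13 (mod 21)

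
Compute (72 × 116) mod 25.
2

(72 × 116) = 8352
8352 mod 25 = 2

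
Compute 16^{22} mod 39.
16

Using successive squaring:
Binary expansion of 22: 10110
Powers of 16 mod 39 (each is the square of the previous):
  16^1 ≡ 16 (mod 39)
  16^2 ≡ 16² = 256 ≡ 22 (mod 39)
  16^4 ≡ 22² = 484 ≡ 16 (mod 39)
  16^8 ≡ 16² = 256 ≡ 22 (mod 39)
  16^16 ≡ 22² = 484 ≡ 16 (mod 39)
22 = 16 + 4 + 2, so 16^22 = 16^16 × 16^4 × 16^2 ≡ 16 × 16 × 22 (mod 39)
Multiplying step by step:
  16 × 16 = 256 ≡ 22 (mod 39)
  22 × 22 = 484 ≡ 16 (mod 39)
Result: 16^22 ≡ 16 (mod 39)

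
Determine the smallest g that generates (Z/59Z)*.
2

A primitive root g modulo p has order p-1 = 58
Prime divisors of 58: [2, 29]
g is a primitive root iff g^(58/q) ≢ 1 (mod 59) for each prime divisor q
Testing small values:
  g = 2: 2^29 ≡ 58, 2^2 ≡ 4 (mod 59) → none is 1, primitive root!
The smallest primitive root is 2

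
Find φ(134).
66

Prime factorization: 134 = 2 × 67
Using the formula φ(n) = n × Π(1 - 1/p) for each prime factor p:
φ(134) = 134 × (1 - 1/2) × (1 - 1/67)
φ(134) = 66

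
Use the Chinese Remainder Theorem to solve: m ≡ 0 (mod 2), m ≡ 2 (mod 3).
M = 2 × 3 = 6. M₁ = 3, y₁ ≡ 1 (mod 2). M₂ = 2, y₂ ≡ 2 (mod 3). m = 0×3×1 + 2×2×2 ≡ 2 (mod 6)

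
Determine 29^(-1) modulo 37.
29^(-1) ≡ 23 (mod 37). Verification: 29 × 23 = 667 ≡ 1 (mod 37)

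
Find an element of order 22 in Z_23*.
5 has order 22 mod 23 since 5^{22} ≡ 1 (mod 23) and no smaller power works.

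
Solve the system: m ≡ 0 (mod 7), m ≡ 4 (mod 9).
M = 7 × 9 = 63. M₁ = 9, y₁ ≡ 4 (mod 7). M₂ = 7, y₂ ≡ 4 (mod 9). m = 0×9×4 + 4×7×4 ≡ 49 (mod 63)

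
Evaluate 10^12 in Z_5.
Using repeated squaring. 10 ≡ 0 (mod 5). 12 = 8 + 4 (binary 1100). Repeated squaring mod 5: 0^1 ≡ 0; 0^2 ≡ 0² = 0 ≡ 0; 0^4 ≡ 0² = 0 ≡ 0; 0^8 ≡ 0² = 0 ≡ 0. Multiply: 10^12 ≡ 0^8 × 0^4 ≡ 0 × 0 (mod 5): 0 × 0 = 0 ≡ 0. So 10^12 ≡ 0 (mod 5).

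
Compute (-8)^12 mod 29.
Using repeated squaring. (-8) ≡ 21 (mod 29). 12 = 8 + 4 (binary 1100). Repeated squaring mod 29: 21^1 ≡ 21; 21^2 ≡ 21² = 441 ≡ 6; 21^4 ≡ 6² = 36 ≡ 7; 21^8 ≡ 7² = 49 ≡ 20. Multiply: (-8)^12 ≡ 21^8 × 21^4 ≡ 20 × 7 (mod 29): 20 × 7 = 140 ≡ 24. So (-8)^12 ≡ 24 (mod 29).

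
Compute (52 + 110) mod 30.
12

(52 + 110) = 162
162 mod 30 = 12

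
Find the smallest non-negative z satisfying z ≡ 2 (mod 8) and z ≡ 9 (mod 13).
M = 8 × 13 = 104. M₁ = 13, y₁ ≡ 5 (mod 8). M₂ = 8, y₂ ≡ 5 (mod 13). z = 2×13×5 + 9×8×5 ≡ 74 (mod 104)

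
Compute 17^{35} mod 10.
3

Using successive squaring:
Binary expansion of 35: 100011
Powers of 17 mod 10 (each is the square of the previous):
  17^1 ≡ 7 (mod 10)
  17^2 ≡ 7² = 49 ≡ 9 (mod 10)
  17^4 ≡ 9² = 81 ≡ 1 (mod 10)
  17^8 ≡ 1² = 1 ≡ 1 (mod 10)
  17^16 ≡ 1² = 1 ≡ 1 (mod 10)
  17^32 ≡ 1² = 1 ≡ 1 (mod 10)
35 = 32 + 2 + 1, so 17^35 = 17^32 × 17^2 × 17^1 ≡ 1 × 9 × 7 (mod 10)
Multiplying step by step:
  1 × 9 = 9 ≡ 9 (mod 10)
  9 × 7 = 63 ≡ 3 (mod 10)
Result: 17^35 ≡ 3 (mod 10)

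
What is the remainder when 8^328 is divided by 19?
Using Fermat: 8^{18} ≡ 1 (mod 19). 328 ≡ 4 (mod 18). So 8^{328} ≡ 8^{4} ≡ 11 (mod 19)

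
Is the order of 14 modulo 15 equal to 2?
Yes, ord_15(14) = 2.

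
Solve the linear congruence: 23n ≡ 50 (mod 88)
6

Since gcd(23, 88) = 1 divides 50, a solution exists.
Multiply both sides by the inverse of 23 mod 88:
  23^(-1) mod 88 = 23
  x ≡ 23 × 50 ≡ 1150 ≡ 6 (mod 88)
Verification: 23 × 6 = 138 = 1 × 88 + 50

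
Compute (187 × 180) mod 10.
0

(187 × 180) = 33660
33660 mod 10 = 0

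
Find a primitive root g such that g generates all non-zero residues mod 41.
p - 1 = 40 has prime divisors 2, 5. h is a primitive root mod 41 iff h^(40/q) ≢ 1 (mod 41) for each such q.
h = 2: 2^20 ≡ 1, 2^8 ≡ 10 (mod 41); 2^20 ≡ 1, so not a primitive root.
h = 3: 3^20 ≡ 40, 3^8 ≡ 1 (mod 41); 3^8 ≡ 1, so not a primitive root.
h = 4: 4^20 ≡ 1, 4^8 ≡ 18 (mod 41); 4^20 ≡ 1, so not a primitive root.
h = 5: 5^20 ≡ 1, 5^8 ≡ 18 (mod 41); 5^20 ≡ 1, so not a primitive root.
h = 6: 6^20 ≡ 40, 6^8 ≡ 10 (mod 41); none is 1, so 6 has order 40 and is a primitive root.
The smallest primitive root mod 41 is g = 6.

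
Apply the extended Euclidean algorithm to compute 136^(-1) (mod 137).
Extended GCD: 136(-1) + 137(1) = 1. So 136^(-1) ≡ 136 ≡ 136 (mod 137). Verify: 136 × 136 = 18496 ≡ 1 (mod 137)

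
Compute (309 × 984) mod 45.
36

(309 × 984) = 304056
304056 mod 45 = 36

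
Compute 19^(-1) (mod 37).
19^(-1) ≡ 2 (mod 37). Verification: 19 × 2 = 38 ≡ 1 (mod 37)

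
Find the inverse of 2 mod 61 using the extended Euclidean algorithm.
Extended GCD: 2(-30) + 61(1) = 1. So 2^(-1) ≡ 31 ≡ 31 (mod 61). Verify: 2 × 31 = 62 ≡ 1 (mod 61)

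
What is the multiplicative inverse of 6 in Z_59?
10

Using Extended Euclidean Algorithm:
gcd(6, 59) = 1
Bezout coefficients: 6 × 10 + 59 × -1 = 1
So 6 × 10 ≡ 1 (mod 59)
The inverse is 10 mod 59 = 10
Verification: 6 × 10 = 60 = 1 × 59 + 1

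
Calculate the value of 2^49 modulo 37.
Using Fermat: 2^{36} ≡ 1 (mod 37). 49 ≡ 13 (mod 36). So 2^{49} ≡ 2^{13} ≡ 15 (mod 37)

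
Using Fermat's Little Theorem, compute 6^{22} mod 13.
4

By Fermat's Little Theorem, a^(p-1) ≡ 1 (mod p) for prime p and gcd(a, p) = 1
Here p = 13, so 6^12 ≡ 1 (mod 13)
We can reduce the exponent: 22 mod 12 = 10
So 6^22 ≡ 6^10 (mod 13)
Computing: 6^10 mod 13 = 4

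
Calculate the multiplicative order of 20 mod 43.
Powers of 20 mod 43: 20^1≡20, 20^2≡13, 20^3≡2, 20^4≡40, 20^5≡26, 20^6≡4, 20^7≡37, 20^8≡9, 20^9≡8, 20^10≡31, 20^11≡18, 20^12≡16, 20^13≡19, 20^14≡36, 20^15≡32, 20^16≡38, 20^17≡29, 20^18≡21, 20^19≡33, 20^20≡15, 20^21≡42, 20^22≡23, 20^23≡30, 20^24≡41, 20^25≡3, 20^26≡17, 20^27≡39, 20^28≡6, 20^29≡34, 20^30≡35, 20^31≡12, 20^32≡25, 20^33≡27, 20^34≡24, 20^35≡7, 20^36≡11, 20^37≡5, 20^38≡14, 20^39≡22, 20^40≡10, 20^41≡28, 20^42≡1. Order = 42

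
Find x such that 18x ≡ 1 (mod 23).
18^(-1) ≡ 9 (mod 23). Verification: 18 × 9 = 162 ≡ 1 (mod 23)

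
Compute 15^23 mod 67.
Using repeated squaring. 23 = 16 + 4 + 2 + 1 (binary 10111). Repeated squaring mod 67: 15^1 ≡ 15; 15^2 ≡ 15² = 225 ≡ 24; 15^4 ≡ 24² = 576 ≡ 40; 15^8 ≡ 40² = 1600 ≡ 59; 15^16 ≡ 59² = 3481 ≡ 64. Multiply: 15^23 = 15^16 × 15^4 × 15^2 × 15^1 ≡ 64 × 40 × 24 × 15 (mod 67): 64 × 40 = 2560 ≡ 14; 14 × 24 = 336 ≡ 1; 1 × 15 = 15 ≡ 15. So 15^23 ≡ 15 (mod 67).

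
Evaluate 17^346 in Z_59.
Using Fermat: 17^{58} ≡ 1 (mod 59). 346 ≡ 56 (mod 58). So 17^{346} ≡ 17^{56} ≡ 49 (mod 59)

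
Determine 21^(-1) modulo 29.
21^(-1) ≡ 18 (mod 29). Verification: 21 × 18 = 378 ≡ 1 (mod 29)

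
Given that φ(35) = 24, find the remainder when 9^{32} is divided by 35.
By Euler: 9^{24} ≡ 1 (mod 35) since gcd(9, 35) = 1. 32 = 1×24 + 8. So 9^{32} ≡ 9^{8} ≡ 11 (mod 35)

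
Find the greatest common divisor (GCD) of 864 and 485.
1

Using the Euclidean algorithm:
864 = 1 × 485 + 379
485 = 1 × 379 + 106
379 = 3 × 106 + 61
106 = 1 × 61 + 45
61 = 1 × 45 + 16
45 = 2 × 16 + 13
16 = 1 × 13 + 3
13 = 4 × 3 + 1
3 = 3 × 1 + 0

GCD(864, 485) = 1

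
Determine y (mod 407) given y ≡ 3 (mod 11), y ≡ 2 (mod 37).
113

Using the Chinese Remainder Theorem:
M = product of moduli = 407
For equation 1: M_1 = 37, 37 ≡ 4 (mod 11), inverse of 37 mod 11 is 3 (check: 4 × 3 = 12 ≡ 1 (mod 11))
For equation 2: M_2 = 11, 11 ≡ 11 (mod 37), inverse of 11 mod 37 is 27 (check: 11 × 27 = 297 ≡ 1 (mod 37))
Combine: y ≡ Σ r_i×M_i×(M_i⁻¹ mod m_i) = 3×37×3 + 2×11×27 = 333 + 594 = 927
927 mod 407 = 113
y ≡ 113 (mod 407)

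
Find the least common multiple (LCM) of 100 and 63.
6300

First find GCD(100, 63) using the Euclidean algorithm:
100 = 1 × 63 + 37
63 = 1 × 37 + 26
37 = 1 × 26 + 11
26 = 2 × 11 + 4
11 = 2 × 4 + 3
4 = 1 × 3 + 1
3 = 3 × 1 + 0
GCD(100, 63) = 1

LCM formula: LCM(a, b) = (a × b) / GCD(a, b)
LCM(100, 63) = (100 × 63) / 1
LCM(100, 63) = 6300 / 1
LCM(100, 63) = 6300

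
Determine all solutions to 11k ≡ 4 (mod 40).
4

Since gcd(11, 40) = 1 divides 4, a solution exists.
Multiply both sides by the inverse of 11 mod 40:
  11^(-1) mod 40 = 11
  x ≡ 11 × 4 ≡ 44 ≡ 4 (mod 40)
Verification: 11 × 4 = 44 = 1 × 40 + 4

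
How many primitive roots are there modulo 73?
Number of primitive roots mod 73 = φ(72) = 24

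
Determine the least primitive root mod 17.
p - 1 = 16 has prime divisors 2. h is a primitive root mod 17 iff h^(16/q) ≢ 1 (mod 17) for each such q.
h = 2: 2^8 ≡ 1 (mod 17); 2^8 ≡ 1, so not a primitive root.
h = 3: 3^8 ≡ 16 (mod 17); none is 1, so 3 has order 16 and is a primitive root.
The smallest primitive root mod 17 is g = 3.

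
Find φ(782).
352

Prime factorization: 782 = 2 × 17 × 23
Using the formula φ(n) = n × Π(1 - 1/p) for each prime factor p:
φ(782) = 782 × (1 - 1/2) × (1 - 1/17) × (1 - 1/23)
φ(782) = 352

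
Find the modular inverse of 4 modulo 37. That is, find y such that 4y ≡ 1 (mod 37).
28

Using Extended Euclidean Algorithm:
gcd(4, 37) = 1
Bezout coefficients: 4 × -9 + 37 × 1 = 1
So 4 × -9 ≡ 1 (mod 37)
The inverse is -9 mod 37 = 28
Verification: 4 × 28 = 112 = 3 × 37 + 1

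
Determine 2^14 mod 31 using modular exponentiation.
Using repeated squaring. 14 = 8 + 4 + 2 (binary 1110). Repeated squaring mod 31: 2^1 ≡ 2; 2^2 ≡ 2² = 4 ≡ 4; 2^4 ≡ 4² = 16 ≡ 16; 2^8 ≡ 16² = 256 ≡ 8. Multiply: 2^14 = 2^8 × 2^4 × 2^2 ≡ 8 × 16 × 4 (mod 31): 8 × 16 = 128 ≡ 4; 4 × 4 = 16 ≡ 16. So 2^14 ≡ 16 (mod 31).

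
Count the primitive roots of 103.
32

The number of primitive roots modulo p is φ(p-1) = φ(102)
φ(102) = 32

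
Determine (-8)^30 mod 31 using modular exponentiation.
Using Fermat: (-8)^{30} ≡ 1 (mod 31). 30 ≡ 0 (mod 30). So (-8)^{30} ≡ (-8)^{0} ≡ 1 (mod 31)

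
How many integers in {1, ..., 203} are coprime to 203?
168

Prime factorization: 203 = 7 × 29
Using the formula φ(n) = n × Π(1 - 1/p) for each prime factor p:
φ(203) = 203 × (1 - 1/7) × (1 - 1/29)
φ(203) = 168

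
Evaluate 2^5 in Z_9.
5 = 4 + 1 (binary 101). Repeated squaring mod 9: 2^1 ≡ 2; 2^2 ≡ 2² = 4 ≡ 4; 2^4 ≡ 4² = 16 ≡ 7. Multiply: 2^5 = 2^4 × 2^1 ≡ 7 × 2 (mod 9): 7 × 2 = 14 ≡ 5. So 2^5 ≡ 5 (mod 9).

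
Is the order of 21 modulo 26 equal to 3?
No, the actual order is 4, not 3.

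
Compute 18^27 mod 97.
Using repeated squaring. 27 = 16 + 8 + 2 + 1 (binary 11011). Repeated squaring mod 97: 18^1 ≡ 18; 18^2 ≡ 18² = 324 ≡ 33; 18^4 ≡ 33² = 1089 ≡ 22; 18^8 ≡ 22² = 484 ≡ 96; 18^16 ≡ 96² = 9216 ≡ 1. Multiply: 18^27 = 18^16 × 18^8 × 18^2 × 18^1 ≡ 1 × 96 × 33 × 18 (mod 97): 1 × 96 = 96 ≡ 96; 96 × 33 = 3168 ≡ 64; 64 × 18 = 1152 ≡ 85. So 18^27 ≡ 85 (mod 97).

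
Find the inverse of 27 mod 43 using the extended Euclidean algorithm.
Extended GCD: 27(8) + 43(-5) = 1. So 27^(-1) ≡ 8 ≡ 8 (mod 43). Verify: 27 × 8 = 216 ≡ 1 (mod 43)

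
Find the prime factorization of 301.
7 × 43

Divide by primes starting from smallest:
301 ÷ 7 = 43
43 ÷ 43 = 1

301 = 7 × 43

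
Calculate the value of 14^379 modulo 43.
Using Fermat: 14^{42} ≡ 1 (mod 43). 379 ≡ 1 (mod 42). So 14^{379} ≡ 14^{1} ≡ 14 (mod 43)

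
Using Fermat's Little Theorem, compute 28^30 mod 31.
By Fermat's Little Theorem, 28^{30} ≡ 1 (mod 31) since 31 is prime and gcd(28, 31) = 1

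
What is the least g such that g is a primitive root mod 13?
p - 1 = 12 has prime divisors 2, 3. h is a primitive root mod 13 iff h^(12/q) ≢ 1 (mod 13) for each such q.
h = 2: 2^6 ≡ 12, 2^4 ≡ 3 (mod 13); none is 1, so 2 has order 12 and is a primitive root.
The smallest primitive root mod 13 is g = 2.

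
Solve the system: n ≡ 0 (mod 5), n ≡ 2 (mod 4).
M = 5 × 4 = 20. M₁ = 4, y₁ ≡ 4 (mod 5). M₂ = 5, y₂ ≡ 1 (mod 4). n = 0×4×4 + 2×5×1 ≡ 10 (mod 20)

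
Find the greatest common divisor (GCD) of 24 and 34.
2

Using the Euclidean algorithm:
24 = 0 × 34 + 24
34 = 1 × 24 + 10
24 = 2 × 10 + 4
10 = 2 × 4 + 2
4 = 2 × 2 + 0

GCD(24, 34) = 2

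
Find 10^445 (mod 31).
Using Fermat: 10^{30} ≡ 1 (mod 31). 445 ≡ 25 (mod 30). So 10^{445} ≡ 10^{25} ≡ 5 (mod 31)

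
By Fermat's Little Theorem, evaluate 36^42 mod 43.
By Fermat's Little Theorem, 36^{42} ≡ 1 (mod 43) since 43 is prime and gcd(36, 43) = 1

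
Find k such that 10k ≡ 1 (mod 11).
10^(-1) ≡ 10 (mod 11). Verification: 10 × 10 = 100 ≡ 1 (mod 11)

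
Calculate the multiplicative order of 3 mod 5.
Powers of 3 mod 5: 3^1≡3, 3^2≡4, 3^3≡2, 3^4≡1. Order = 4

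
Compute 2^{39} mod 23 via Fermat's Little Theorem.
18

By Fermat's Little Theorem, a^(p-1) ≡ 1 (mod p) for prime p and gcd(a, p) = 1
Here p = 23, so 2^22 ≡ 1 (mod 23)
We can reduce the exponent: 39 mod 22 = 17
So 2^39 ≡ 2^17 (mod 23)
Computing: 2^17 mod 23 = 18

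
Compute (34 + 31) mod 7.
2

(34 + 31) = 65
65 mod 7 = 2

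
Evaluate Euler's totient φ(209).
180

Prime factorization: 209 = 11 × 19
Using the formula φ(n) = n × Π(1 - 1/p) for each prime factor p:
φ(209) = 209 × (1 - 1/11) × (1 - 1/19)
φ(209) = 180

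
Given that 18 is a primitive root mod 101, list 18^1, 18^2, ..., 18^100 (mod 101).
g^1, g^2, ..., g^{100} mod 101: {18, 21, 75, 37, 60, 70, 48, 56, 99, 65, 59, 52, 27, 82, 62, 5, 90, 4, 72, 84, 98, 47, 38, 78, 91, 22, 93, 58, 34, 6, 7, 25, 46, 20, 57, 16, 86, 33, 89, 87, 51, 9, 61, 88, 69, 30, 35, 24, 28, 100, 83, 80, 26, 64, 41, 31, 53, 45, 2, 36, 42, 49, 74, 19, 39, 96, 11, 97, 29, 17, 3, 54, 63, 23, 10, 79, 8, 43, 67, 95, 94, 76, 55, 81, 44, 85, 15, 68, 12, 14, 50, 92, 40, 13, 32, 71, 66, 77, 73, 1}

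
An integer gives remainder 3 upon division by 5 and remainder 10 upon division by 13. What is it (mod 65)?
M = 5 × 13 = 65. M₁ = 13, y₁ ≡ 2 (mod 5). M₂ = 5, y₂ ≡ 8 (mod 13). x = 3×13×2 + 10×5×8 ≡ 23 (mod 65). The smallest positive such number is 23.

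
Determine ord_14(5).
Powers of 5 mod 14: 5^1≡5, 5^2≡11, 5^3≡13, 5^4≡9, 5^5≡3, 5^6≡1. Order = 6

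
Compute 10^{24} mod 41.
37

Using successive squaring:
Binary expansion of 24: 11000
Powers of 10 mod 41 (each is the square of the previous):
  10^1 ≡ 10 (mod 41)
  10^2 ≡ 10² = 100 ≡ 18 (mod 41)
  10^4 ≡ 18² = 324 ≡ 37 (mod 41)
  10^8 ≡ 37² = 1369 ≡ 16 (mod 41)
  10^16 ≡ 16² = 256 ≡ 10 (mod 41)
24 = 16 + 8, so 10^24 = 10^16 × 10^8 ≡ 10 × 16 (mod 41)
Multiplying step by step:
  10 × 16 = 160 ≡ 37 (mod 41)
Result: 10^24 ≡ 37 (mod 41)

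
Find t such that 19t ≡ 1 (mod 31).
19^(-1) ≡ 18 (mod 31). Verification: 19 × 18 = 342 ≡ 1 (mod 31)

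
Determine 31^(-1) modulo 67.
31^(-1) ≡ 13 (mod 67). Verification: 31 × 13 = 403 ≡ 1 (mod 67)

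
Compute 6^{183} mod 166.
24

Using successive squaring:
Binary expansion of 183: 10110111
Powers of 6 mod 166 (each is the square of the previous):
  6^1 ≡ 6 (mod 166)
  6^2 ≡ 6² = 36 ≡ 36 (mod 166)
  6^4 ≡ 36² = 1296 ≡ 134 (mod 166)
  6^8 ≡ 134² = 17956 ≡ 28 (mod 166)
  6^16 ≡ 28² = 784 ≡ 120 (mod 166)
  6^32 ≡ 120² = 14400 ≡ 124 (mod 166)
  6^64 ≡ 124² = 15376 ≡ 104 (mod 166)
  6^128 ≡ 104² = 10816 ≡ 26 (mod 166)
183 = 128 + 32 + 16 + 4 + 2 + 1, so 6^183 = 6^128 × 6^32 × 6^16 × 6^4 × 6^2 × 6^1 ≡ 26 × 124 × 120 × 134 × 36 × 6 (mod 166)
Multiplying step by step:
  26 × 124 = 3224 ≡ 70 (mod 166)
  70 × 120 = 8400 ≡ 100 (mod 166)
  100 × 134 = 13400 ≡ 120 (mod 166)
  120 × 36 = 4320 ≡ 4 (mod 166)
  4 × 6 = 24 ≡ 24 (mod 166)
Result: 6^183 ≡ 24 (mod 166)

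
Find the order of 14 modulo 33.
Powers of 14 mod 33: 14^1≡14, 14^2≡31, 14^3≡5, 14^4≡4, 14^5≡23, 14^6≡25, 14^7≡20, 14^8≡16, 14^9≡26, 14^10≡1. Order = 10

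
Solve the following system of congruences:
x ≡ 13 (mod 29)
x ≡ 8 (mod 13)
216

Using the Chinese Remainder Theorem:
M = product of moduli = 377
For equation 1: M_1 = 13, 13 ≡ 13 (mod 29), inverse of 13 mod 29 is 9 (check: 13 × 9 = 117 ≡ 1 (mod 29))
For equation 2: M_2 = 29, 29 ≡ 3 (mod 13), inverse of 29 mod 13 is 9 (check: 3 × 9 = 27 ≡ 1 (mod 13))
Combine: x ≡ Σ r_i×M_i×(M_i⁻¹ mod m_i) = 13×13×9 + 8×29×9 = 1521 + 2088 = 3609
3609 mod 377 = 216
x ≡ 216 (mod 377)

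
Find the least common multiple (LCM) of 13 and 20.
260

First find GCD(13, 20) using the Euclidean algorithm:
13 = 0 × 20 + 13
20 = 1 × 13 + 7
13 = 1 × 7 + 6
7 = 1 × 6 + 1
6 = 6 × 1 + 0
GCD(13, 20) = 1

LCM formula: LCM(a, b) = (a × b) / GCD(a, b)
LCM(13, 20) = (13 × 20) / 1
LCM(13, 20) = 260 / 1
LCM(13, 20) = 260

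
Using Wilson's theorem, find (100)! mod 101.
By Wilson's theorem, (100)! ≡ -1 ≡ 100 (mod 101)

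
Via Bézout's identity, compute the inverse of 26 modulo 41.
Extended GCD: 26(-11) + 41(7) = 1. So 26^(-1) ≡ 30 ≡ 30 (mod 41). Verify: 26 × 30 = 780 ≡ 1 (mod 41)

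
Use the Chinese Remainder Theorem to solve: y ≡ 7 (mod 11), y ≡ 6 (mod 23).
M = 11 × 23 = 253. M₁ = 23, y₁ ≡ 1 (mod 11). M₂ = 11, y₂ ≡ 21 (mod 23). y = 7×23×1 + 6×11×21 ≡ 29 (mod 253)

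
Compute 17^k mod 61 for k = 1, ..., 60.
g^1, g^2, ..., g^{60} mod 61: {17, 45, 33, 12, 21, 52, 30, 22, 8, 14, 55, 20, 35, 46, 50, 57, 54, 3, 51, 13, 38, 36, 2, 34, 29, 5, 24, 42, 43, 60, 44, 16, 28, 49, 40, 9, 31, 39, 53, 47, 6, 41, 26, 15, 11, 4, 7, 58, 10, 48, 23, 25, 59, 27, 32, 56, 37, 19, 18, 1}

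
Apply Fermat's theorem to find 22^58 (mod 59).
By Fermat's Little Theorem, 22^{58} ≡ 1 (mod 59) since 59 is prime and gcd(22, 59) = 1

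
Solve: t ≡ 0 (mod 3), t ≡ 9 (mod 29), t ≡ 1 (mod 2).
M = 3 × 29 × 2 = 174. M₁ = 58, y₁ ≡ 1 (mod 3). M₂ = 6, y₂ ≡ 5 (mod 29). M₃ = 87, y₃ ≡ 1 (mod 2). t = 0×58×1 + 9×6×5 + 1×87×1 ≡ 9 (mod 174)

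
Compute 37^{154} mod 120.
49

Using successive squaring:
Binary expansion of 154: 10011010
Powers of 37 mod 120 (each is the square of the previous):
  37^1 ≡ 37 (mod 120)
  37^2 ≡ 37² = 1369 ≡ 49 (mod 120)
  37^4 ≡ 49² = 2401 ≡ 1 (mod 120)
  37^8 ≡ 1² = 1 ≡ 1 (mod 120)
  37^16 ≡ 1² = 1 ≡ 1 (mod 120)
  37^32 ≡ 1² = 1 ≡ 1 (mod 120)
  37^64 ≡ 1² = 1 ≡ 1 (mod 120)
  37^128 ≡ 1² = 1 ≡ 1 (mod 120)
154 = 128 + 16 + 8 + 2, so 37^154 = 37^128 × 37^16 × 37^8 × 37^2 ≡ 1 × 1 × 1 × 49 (mod 120)
Multiplying step by step:
  1 × 1 = 1 ≡ 1 (mod 120)
  1 × 1 = 1 ≡ 1 (mod 120)
  1 × 49 = 49 ≡ 49 (mod 120)
Result: 37^154 ≡ 49 (mod 120)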